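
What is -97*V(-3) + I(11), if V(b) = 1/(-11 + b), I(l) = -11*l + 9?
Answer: -1471/14 ≈ -105.07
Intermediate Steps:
I(l) = 9 - 11*l
-97*V(-3) + I(11) = -97/(-11 - 3) + (9 - 11*11) = -97/(-14) + (9 - 121) = -97*(-1/14) - 112 = 97/14 - 112 = -1471/14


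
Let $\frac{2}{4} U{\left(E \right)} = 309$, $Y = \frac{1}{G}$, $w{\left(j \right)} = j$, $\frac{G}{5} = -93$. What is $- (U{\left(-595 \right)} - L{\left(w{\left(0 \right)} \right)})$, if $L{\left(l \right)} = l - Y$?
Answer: $- \frac{287369}{465} \approx -618.0$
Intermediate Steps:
$G = -465$ ($G = 5 \left(-93\right) = -465$)
$Y = - \frac{1}{465}$ ($Y = \frac{1}{-465} = - \frac{1}{465} \approx -0.0021505$)
$U{\left(E \right)} = 618$ ($U{\left(E \right)} = 2 \cdot 309 = 618$)
$L{\left(l \right)} = \frac{1}{465} + l$ ($L{\left(l \right)} = l - - \frac{1}{465} = l + \frac{1}{465} = \frac{1}{465} + l$)
$- (U{\left(-595 \right)} - L{\left(w{\left(0 \right)} \right)}) = - (618 - \left(\frac{1}{465} + 0\right)) = - (618 - \frac{1}{465}) = \left(-1\right) \frac{287369}{465} = - \frac{287369}{465}$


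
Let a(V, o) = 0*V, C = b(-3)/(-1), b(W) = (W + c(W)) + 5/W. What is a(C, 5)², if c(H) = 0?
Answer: 0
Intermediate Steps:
b(W) = W + 5/W (b(W) = (W + 0) + 5/W = W + 5/W)
C = 14/3 (C = (-3 + 5/(-3))/(-1) = (-3 + 5*(-⅓))*(-1) = (-3 - 5/3)*(-1) = -14/3*(-1) = 14/3 ≈ 4.6667)
a(V, o) = 0
a(C, 5)² = 0² = 0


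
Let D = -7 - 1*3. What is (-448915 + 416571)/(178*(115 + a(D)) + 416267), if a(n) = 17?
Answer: -32344/439763 ≈ -0.073549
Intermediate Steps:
D = -10 (D = -7 - 3 = -10)
(-448915 + 416571)/(178*(115 + a(D)) + 416267) = (-448915 + 416571)/(178*(115 + 17) + 416267) = -32344/(178*132 + 416267) = -32344/(23496 + 416267) = -32344/439763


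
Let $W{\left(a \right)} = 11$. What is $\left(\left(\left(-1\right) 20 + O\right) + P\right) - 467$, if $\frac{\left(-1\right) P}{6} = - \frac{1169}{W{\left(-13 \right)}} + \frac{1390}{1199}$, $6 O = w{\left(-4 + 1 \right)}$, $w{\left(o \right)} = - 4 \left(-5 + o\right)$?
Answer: $\frac{536003}{3597} \approx 149.01$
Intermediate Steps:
$w{\left(o \right)} = 20 - 4 o$
$O = \frac{16}{3}$ ($O = \frac{20 - 4 \left(-4 + 1\right)}{6} = \frac{20 - -12}{6} = \frac{20 + 12}{6} = \frac{1}{6} \cdot 32 = \frac{16}{3} \approx 5.3333$)
$P = \frac{756186}{1199}$ ($P = - 6 \left(- \frac{1169}{11} + \frac{1390}{1199}\right) = \left(-6\right) \left(- \frac{126031}{1199}\right) = \frac{756186}{1199} \approx 630.68$)
$\left(\left(\left(-1\right) 20 + O\right) + P\right) - 467 = \left(\left(\left(-1\right) 20 + \frac{16}{3}\right) + \frac{756186}{1199}\right) - 467 = \left(\left(-20 + \frac{16}{3}\right) + \frac{756186}{1199}\right) - 467 = \left(- \frac{44}{3} + \frac{756186}{1199}\right) - 467 = \frac{2215802}{3597} - 467 = \frac{536003}{3597}$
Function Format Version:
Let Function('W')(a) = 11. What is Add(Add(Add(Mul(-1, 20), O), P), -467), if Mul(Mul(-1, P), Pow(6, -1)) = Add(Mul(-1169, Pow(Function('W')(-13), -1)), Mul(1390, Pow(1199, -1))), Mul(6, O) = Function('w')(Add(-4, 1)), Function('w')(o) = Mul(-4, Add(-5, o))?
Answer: Rational(536003, 3597) ≈ 149.01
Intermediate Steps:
Function('w')(o) = Add(20, Mul(-4, o))
O = Rational(16, 3) (O = Mul(Rational(1, 6), Add(20, Mul(-4, Add(-4, 1)))) = Mul(Rational(1, 6), Add(20, Mul(-4, -3))) = Mul(Rational(1, 6), Add(20, 12)) = Mul(Rational(1, 6), 32) = Rational(16, 3) ≈ 5.3333)
P = Rational(756186, 1199) (P = Mul(-6, Add(Mul(-1169, Pow(11, -1)), Mul(1390, Pow(1199, -1)))) = Mul(-6, Add(Mul(-1169, Rational(1, 11)), Mul(1390, Rational(1, 1199)))) = Mul(-6, Add(Rational(-1169, 11), Rational(1390, 1199))) = Mul(-6, Rational(-126031, 1199)) = Rational(756186, 1199) ≈ 630.68)
Add(Add(Add(Mul(-1, 20), O), P), -467) = Add(Add(Add(Mul(-1, 20), Rational(16, 3)), Rational(756186, 1199)), -467) = Add(Add(Add(-20, Rational(16, 3)), Rational(756186, 1199)), -467) = Add(Add(Rational(-44, 3), Rational(756186, 1199)), -467) = Add(Rational(2215802, 3597), -467) = Rational(536003, 3597)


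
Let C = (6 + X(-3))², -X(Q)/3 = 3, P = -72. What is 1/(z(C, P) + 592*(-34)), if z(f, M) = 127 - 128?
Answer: -1/20129 ≈ -4.9680e-5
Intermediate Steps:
X(Q) = -9 (X(Q) = -3*3 = -9)
C = 9 (C = (6 - 9)² = (-3)² = 9)
z(f, M) = -1
1/(z(C, P) + 592*(-34)) = 1/(-1 + 592*(-34)) = 1/(-1 - 20128) = 1/(-20129) = -1/20129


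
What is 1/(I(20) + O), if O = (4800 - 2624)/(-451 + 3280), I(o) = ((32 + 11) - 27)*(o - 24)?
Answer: -2829/178880 ≈ -0.015815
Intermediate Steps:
I(o) = -384 + 16*o (I(o) = (43 - 27)*(-24 + o) = 16*(-24 + o) = -384 + 16*o)
O = 2176/2829 ≈ 0.76918
1/(I(20) + O) = 1/((-384 + 16*20) + 2176/2829) = 1/((-384 + 320) + 2176/2829) = 1/(-64 + 2176/2829) = 1/(-178880/2829) = -2829/178880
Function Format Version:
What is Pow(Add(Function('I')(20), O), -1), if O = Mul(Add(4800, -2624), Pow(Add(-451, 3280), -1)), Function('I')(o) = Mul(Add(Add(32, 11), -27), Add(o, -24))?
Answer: Rational(-2829, 178880) ≈ -0.015815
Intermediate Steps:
Function('I')(o) = Add(-384, Mul(16, o)) (Function('I')(o) = Mul(Add(43, -27), Add(-24, o)) = Mul(16, Add(-24, o)) = Add(-384, Mul(16, o)))
O = Rational(2176, 2829) (O = Mul(2176, Pow(2829, -1)) = Mul(2176, Rational(1, 2829)) = Rational(2176, 2829) ≈ 0.76918)
Pow(Add(Function('I')(20), O), -1) = Pow(Add(Add(-384, Mul(16, 20)), Rational(2176, 2829)), -1) = Pow(Add(Add(-384, 320), Rational(2176, 2829)), -1) = Pow(Add(-64, Rational(2176, 2829)), -1) = Pow(Rational(-178880, 2829), -1) = Rational(-2829, 178880)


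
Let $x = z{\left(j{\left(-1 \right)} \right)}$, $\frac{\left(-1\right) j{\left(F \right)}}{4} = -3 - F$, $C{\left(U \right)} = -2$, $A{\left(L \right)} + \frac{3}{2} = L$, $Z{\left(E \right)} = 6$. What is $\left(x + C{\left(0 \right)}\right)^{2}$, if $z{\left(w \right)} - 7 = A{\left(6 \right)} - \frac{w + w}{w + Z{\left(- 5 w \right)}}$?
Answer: $\frac{13689}{196} \approx 69.842$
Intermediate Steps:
$A{\left(L \right)} = - \frac{3}{2} + L$
$j{\left(F \right)} = 12 + 4 F$ ($j{\left(F \right)} = - 4 \left(-3 - F\right) = 12 + 4 F$)
$z{\left(w \right)} = \frac{23}{2} - \frac{2 w}{6 + w}$ ($z{\left(w \right)} = 7 + \left(\left(- \frac{3}{2} + 6\right) - \frac{w + w}{w + 6}\right) = 7 - \left(- \frac{9}{2} + \frac{2 w}{6 + w}\right) = \frac{23}{2} - \frac{2 w}{6 + w}$)
$x = \frac{145}{14}$ ($x = \frac{138 + 19 \left(12 + 4 \left(-1\right)\right)}{2 \left(6 + \left(12 + 4 \left(-1\right)\right)\right)} = \frac{138 + 19 \left(12 - 4\right)}{2 \left(6 + \left(12 - 4\right)\right)} = \frac{138 + 19 \cdot 8}{2 \left(6 + 8\right)} = \frac{138 + 152}{2 \cdot 14} = \frac{1}{2} \cdot \frac{1}{14} \cdot 290 = \frac{145}{14} \approx 10.357$)
$\left(x + C{\left(0 \right)}\right)^{2} = \left(\frac{145}{14} - 2\right)^{2} = \left(\frac{117}{14}\right)^{2} = \frac{13689}{196}$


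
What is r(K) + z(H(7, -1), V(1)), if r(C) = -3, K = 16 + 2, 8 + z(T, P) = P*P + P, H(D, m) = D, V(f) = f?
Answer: -9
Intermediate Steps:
z(T, P) = -8 + P + P² (z(T, P) = -8 + (P*P + P) = -8 + (P² + P) = -8 + (P + P²) = -8 + P + P²)
K = 18
r(K) + z(H(7, -1), V(1)) = -3 + (-8 + 1 + 1²) = -3 + (-8 + 1 + 1) = -3 - 6 = -9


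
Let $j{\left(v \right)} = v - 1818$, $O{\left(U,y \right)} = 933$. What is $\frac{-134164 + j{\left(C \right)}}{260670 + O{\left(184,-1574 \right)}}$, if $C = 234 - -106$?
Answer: $- \frac{45214}{87201} \approx -0.5185$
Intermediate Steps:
$C = 340$ ($C = 234 + 106 = 340$)
$j{\left(v \right)} = -1818 + v$
$\frac{-134164 + j{\left(C \right)}}{260670 + O{\left(184,-1574 \right)}} = \frac{-134164 + \left(-1818 + 340\right)}{260670 + 933} = \frac{-134164 - 1478}{261603} = \left(-135642\right) \frac{1}{261603} = - \frac{45214}{87201}$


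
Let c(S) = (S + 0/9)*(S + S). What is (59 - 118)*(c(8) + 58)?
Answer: -10974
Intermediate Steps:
c(S) = 2*S² (c(S) = (S + 0*(⅑))*(2*S) = (S + 0)*(2*S) = S*(2*S) = 2*S²)
(59 - 118)*(c(8) + 58) = (59 - 118)*(2*8² + 58) = -59*(2*64 + 58) = -59*(128 + 58) = -59*186 = -10974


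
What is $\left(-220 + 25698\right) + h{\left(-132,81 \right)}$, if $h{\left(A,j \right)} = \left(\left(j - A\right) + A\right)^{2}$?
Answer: $32039$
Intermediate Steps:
$h{\left(A,j \right)} = j^{2}$
$\left(-220 + 25698\right) + h{\left(-132,81 \right)} = \left(-220 + 25698\right) + 81^{2} = 25478 + 6561 = 32039$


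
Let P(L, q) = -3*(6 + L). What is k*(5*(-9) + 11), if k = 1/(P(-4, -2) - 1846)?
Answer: 17/926 ≈ 0.018359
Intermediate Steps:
P(L, q) = -18 - 3*L
k = -1/1852 (k = 1/((-18 - 3*(-4)) - 1846) = 1/((-18 + 12) - 1846) = 1/(-6 - 1846) = 1/(-1852) = -1/1852 ≈ -0.00053996)
k*(5*(-9) + 11) = -(5*(-9) + 11)/1852 = -(-45 + 11)/1852 = -1/1852*(-34) = 17/926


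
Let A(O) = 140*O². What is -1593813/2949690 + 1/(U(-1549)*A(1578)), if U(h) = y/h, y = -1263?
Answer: -23391684154918721/43291287801120240 ≈ -0.54033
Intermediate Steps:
U(h) = -1263/h
-1593813/2949690 + 1/(U(-1549)*A(1578)) = -1593813/2949690 + 1/(((-1263/(-1549)))*((140*1578²))) = -1593813*1/2949690 + 1/(((-1263*(-1/1549)))*((140*2490084))) = -531271/983230 + 1/((1263/1549)*348611760) = -531271/983230 + (1549/1263)*(1/348611760) = -531271/983230 + 1549/440296652880 = -23391684154918721/43291287801120240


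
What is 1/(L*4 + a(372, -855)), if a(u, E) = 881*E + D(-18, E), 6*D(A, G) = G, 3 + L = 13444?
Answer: -2/1399267 ≈ -1.4293e-6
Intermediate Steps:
L = 13441 (L = -3 + 13444 = 13441)
D(A, G) = G/6
a(u, E) = 5287*E/6 (a(u, E) = 881*E + E/6 = 5287*E/6)
1/(L*4 + a(372, -855)) = 1/(13441*4 + (5287/6)*(-855)) = 1/(53764 - 1506795/2) = 1/(-1399267/2) = -2/1399267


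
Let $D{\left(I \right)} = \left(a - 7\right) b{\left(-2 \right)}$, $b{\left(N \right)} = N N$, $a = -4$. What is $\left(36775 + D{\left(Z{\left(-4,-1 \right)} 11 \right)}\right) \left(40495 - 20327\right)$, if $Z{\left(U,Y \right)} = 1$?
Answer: $740790808$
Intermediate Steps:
$b{\left(N \right)} = N^{2}$
$D{\left(I \right)} = -44$ ($D{\left(I \right)} = \left(-4 - 7\right) \left(-2\right)^{2} = \left(-11\right) 4 = -44$)
$\left(36775 + D{\left(Z{\left(-4,-1 \right)} 11 \right)}\right) \left(40495 - 20327\right) = \left(36775 - 44\right) \left(40495 - 20327\right) = 36731 \cdot 20168 = 740790808$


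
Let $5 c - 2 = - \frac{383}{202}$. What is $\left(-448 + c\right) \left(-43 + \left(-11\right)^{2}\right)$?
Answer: $- \frac{17645901}{505} \approx -34942.0$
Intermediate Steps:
$c = \frac{21}{1010}$ ($c = \frac{2}{5} + \frac{\left(-383\right) \frac{1}{202}}{5} = \frac{2}{5} + \frac{1}{5} \left(- \frac{383}{202}\right) = \frac{2}{5} - \frac{383}{1010} = \frac{21}{1010} \approx 0.020792$)
$\left(-448 + c\right) \left(-43 + \left(-11\right)^{2}\right) = \left(-448 + \frac{21}{1010}\right) \left(-43 + \left(-11\right)^{2}\right) = - \frac{452459 \left(-43 + 121\right)}{1010} = \left(- \frac{452459}{1010}\right) 78 = - \frac{17645901}{505}$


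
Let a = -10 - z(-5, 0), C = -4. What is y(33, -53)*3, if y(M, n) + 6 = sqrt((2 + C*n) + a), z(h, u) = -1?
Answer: -18 + 3*sqrt(205) ≈ 24.953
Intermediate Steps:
a = -9 (a = -10 - 1*(-1) = -10 + 1 = -9)
y(M, n) = -6 + sqrt(-7 - 4*n) (y(M, n) = -6 + sqrt((2 - 4*n) - 9) = -6 + sqrt(-7 - 4*n))
y(33, -53)*3 = (-6 + sqrt(-7 - 4*(-53)))*3 = (-6 + sqrt(-7 + 212))*3 = (-6 + sqrt(205))*3 = -18 + 3*sqrt(205)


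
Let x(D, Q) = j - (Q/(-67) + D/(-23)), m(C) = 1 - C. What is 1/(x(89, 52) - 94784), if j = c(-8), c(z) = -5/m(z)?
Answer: -13869/1314502570 ≈ -1.0551e-5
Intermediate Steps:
c(z) = -5/(1 - z)
j = -5/9 (j = 5/(-1 - 8) = 5/(-9) = 5*(-⅑) = -5/9 ≈ -0.55556)
x(D, Q) = -5/9 + D/23 + Q/67 (x(D, Q) = -5/9 - (Q/(-67) + D/(-23)) = -5/9 - (Q*(-1/67) + D*(-1/23)) = -5/9 - (-Q/67 - D/23) = -5/9 - (-D/23 - Q/67) = -5/9 + (D/23 + Q/67) = -5/9 + D/23 + Q/67)
1/(x(89, 52) - 94784) = 1/((-5/9 + (1/23)*89 + (1/67)*52) - 94784) = 1/((-5/9 + 89/23 + 52/67) - 94784) = 1/(56726/13869 - 94784) = 1/(-1314502570/13869) = -13869/1314502570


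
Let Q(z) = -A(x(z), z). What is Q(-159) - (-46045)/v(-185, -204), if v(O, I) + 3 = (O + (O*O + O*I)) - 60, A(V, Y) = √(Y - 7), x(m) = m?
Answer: 46045/71717 - I*√166 ≈ 0.64204 - 12.884*I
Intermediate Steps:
A(V, Y) = √(-7 + Y)
Q(z) = -√(-7 + z)
v(O, I) = -63 + O + O² + I*O (v(O, I) = -3 + ((O + (O*O + O*I)) - 60) = -3 + ((O + (O² + I*O)) - 60) = -3 + ((O + O² + I*O) - 60) = -3 + (-60 + O + O² + I*O) = -63 + O + O² + I*O)
Q(-159) - (-46045)/v(-185, -204) = -√(-7 - 159) - (-46045)/(-63 - 185 + (-185)² - 204*(-185)) = -√(-166) - (-46045)/(-63 - 185 + 34225 + 37740) = -I*√166 - (-46045)/71717 = -I*√166 - 1*(-46045/71717) = -I*√166 + 46045/71717 = 46045/71717 - I*√166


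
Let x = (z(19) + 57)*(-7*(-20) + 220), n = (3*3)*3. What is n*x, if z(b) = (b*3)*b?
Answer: 11080800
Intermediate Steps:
n = 27 (n = 9*3 = 27)
z(b) = 3*b² (z(b) = (3*b)*b = 3*b²)
x = 410400 (x = (3*19² + 57)*(-7*(-20) + 220) = (3*361 + 57)*(140 + 220) = (1083 + 57)*360 = 1140*360 = 410400)
n*x = 27*410400 = 11080800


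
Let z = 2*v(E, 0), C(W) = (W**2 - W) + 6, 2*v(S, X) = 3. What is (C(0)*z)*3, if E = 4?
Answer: 54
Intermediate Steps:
v(S, X) = 3/2 (v(S, X) = (1/2)*3 = 3/2)
C(W) = 6 + W**2 - W
z = 3 (z = 2*(3/2) = 3)
(C(0)*z)*3 = ((6 + 0**2 - 1*0)*3)*3 = ((6 + 0 + 0)*3)*3 = (6*3)*3 = 18*3 = 54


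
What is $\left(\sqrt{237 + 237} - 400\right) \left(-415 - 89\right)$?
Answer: $201600 - 504 \sqrt{474} \approx 1.9063 \cdot 10^{5}$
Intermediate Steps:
$\left(\sqrt{237 + 237} - 400\right) \left(-415 - 89\right) = \left(\sqrt{474} - 400\right) \left(-504\right) = \left(-400 + \sqrt{474}\right) \left(-504\right) = 201600 - 504 \sqrt{474}$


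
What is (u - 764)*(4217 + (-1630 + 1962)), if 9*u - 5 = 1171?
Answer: -8643100/3 ≈ -2.8810e+6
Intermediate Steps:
u = 392/3 (u = 5/9 + (1/9)*1171 = 5/9 + 1171/9 = 392/3 ≈ 130.67)
(u - 764)*(4217 + (-1630 + 1962)) = (392/3 - 764)*(4217 + (-1630 + 1962)) = -1900*(4217 + 332)/3 = -1900/3*4549 = -8643100/3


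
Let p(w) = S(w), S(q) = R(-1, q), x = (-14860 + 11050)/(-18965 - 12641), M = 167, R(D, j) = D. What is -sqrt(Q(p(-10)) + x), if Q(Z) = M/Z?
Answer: -2*I*sqrt(10418902097)/15803 ≈ -12.918*I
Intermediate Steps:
x = 1905/15803 (x = -3810/(-31606) = -3810*(-1/31606) = 1905/15803 ≈ 0.12055)
S(q) = -1
p(w) = -1
Q(Z) = 167/Z
-sqrt(Q(p(-10)) + x) = -sqrt(167/(-1) + 1905/15803) = -sqrt(167*(-1) + 1905/15803) = -sqrt(-167 + 1905/15803) = -sqrt(-2637196/15803) = -2*I*sqrt(10418902097)/15803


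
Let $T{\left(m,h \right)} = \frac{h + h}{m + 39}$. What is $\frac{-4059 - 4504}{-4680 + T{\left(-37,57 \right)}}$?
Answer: $\frac{8563}{4623} \approx 1.8523$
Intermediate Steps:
$T{\left(m,h \right)} = \frac{2 h}{39 + m}$
$\frac{-4059 - 4504}{-4680 + T{\left(-37,57 \right)}} = \frac{-4059 - 4504}{-4680 + 2 \cdot 57 \frac{1}{39 - 37}} = - \frac{8563}{-4680 + 2 \cdot 57 \cdot \frac{1}{2}} = - \frac{8563}{-4680 + 57} = - \frac{8563}{-4623} = \left(-8563\right) \left(- \frac{1}{4623}\right) = \frac{8563}{4623}$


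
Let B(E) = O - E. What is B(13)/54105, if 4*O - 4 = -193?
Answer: -241/216420 ≈ -0.0011136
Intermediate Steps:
O = -189/4 (O = 1 + (1/4)*(-193) = 1 - 193/4 = -189/4 ≈ -47.250)
B(E) = -189/4 - E
B(13)/54105 = (-189/4 - 1*13)/54105 = (-189/4 - 13)*(1/54105) = -241/4*1/54105 = -241/216420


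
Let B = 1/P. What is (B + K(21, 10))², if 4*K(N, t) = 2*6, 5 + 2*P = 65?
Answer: 8281/900 ≈ 9.2011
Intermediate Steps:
P = 30 (P = -5/2 + (½)*65 = -5/2 + 65/2 = 30)
K(N, t) = 3 (K(N, t) = (2*6)/4 = (¼)*12 = 3)
B = 1/30 ≈ 0.033333
(B + K(21, 10))² = (1/30 + 3)² = (91/30)² = 8281/900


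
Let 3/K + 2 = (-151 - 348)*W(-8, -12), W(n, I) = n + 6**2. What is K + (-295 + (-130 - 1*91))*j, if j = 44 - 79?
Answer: 84123479/4658 ≈ 18060.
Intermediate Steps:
W(n, I) = 36 + n (W(n, I) = n + 36 = 36 + n)
j = -35
K = -1/4658 (K = 3/(-2 + (-151 - 348)*(36 - 8)) = 3/(-2 - 499*28) = 3/(-2 - 13972) = 3/(-13974) = 3*(-1/13974) = -1/4658 ≈ -0.00021468)
K + (-295 + (-130 - 1*91))*j = -1/4658 + (-295 + (-130 - 1*91))*(-35) = -1/4658 + (-295 + (-130 - 91))*(-35) = -1/4658 + (-295 - 221)*(-35) = -1/4658 - 516*(-35) = -1/4658 + 18060 = 84123479/4658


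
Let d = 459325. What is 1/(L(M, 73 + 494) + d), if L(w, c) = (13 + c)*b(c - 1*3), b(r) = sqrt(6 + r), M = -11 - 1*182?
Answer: 967/443763595 - 116*sqrt(570)/42157541525 ≈ 2.1134e-6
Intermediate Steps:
M = -193 (M = -11 - 182 = -193)
L(w, c) = sqrt(3 + c)*(13 + c) (L(w, c) = (13 + c)*sqrt(6 + (c - 1*3)) = (13 + c)*sqrt(6 + (c - 3)) = (13 + c)*sqrt(6 + (-3 + c)) = (13 + c)*sqrt(3 + c) = sqrt(3 + c)*(13 + c))
1/(L(M, 73 + 494) + d) = 1/(sqrt(3 + (73 + 494))*(13 + (73 + 494)) + 459325) = 1/(sqrt(3 + 567)*(13 + 567) + 459325) = 1/(sqrt(570)*580 + 459325) = 1/(580*sqrt(570) + 459325) = 1/(459325 + 580*sqrt(570))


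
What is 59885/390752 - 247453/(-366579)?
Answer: 118645338071/143241477408 ≈ 0.82829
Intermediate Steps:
59885/390752 - 247453/(-366579) = 59885*(1/390752) - 247453*(-1/366579) = 59885/390752 + 247453/366579 = 118645338071/143241477408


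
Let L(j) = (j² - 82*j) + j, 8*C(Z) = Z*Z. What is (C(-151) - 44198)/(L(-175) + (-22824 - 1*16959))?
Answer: -330783/40136 ≈ -8.2415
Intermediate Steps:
C(Z) = Z²/8 (C(Z) = (Z*Z)/8 = Z²/8)
L(j) = j² - 81*j
(C(-151) - 44198)/(L(-175) + (-22824 - 1*16959)) = ((⅛)*(-151)² - 44198)/(-175*(-81 - 175) + (-22824 - 1*16959)) = ((⅛)*22801 - 44198)/(-175*(-256) + (-22824 - 16959)) = (22801/8 - 44198)/(44800 - 39783) = -330783/8/5017 = -330783/8*1/5017 = -330783/40136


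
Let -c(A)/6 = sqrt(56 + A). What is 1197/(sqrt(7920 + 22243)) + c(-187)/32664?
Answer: 171*sqrt(30163)/4309 - I*sqrt(131)/5444 ≈ 6.8922 - 0.0021024*I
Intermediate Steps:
c(A) = -6*sqrt(56 + A)
1197/(sqrt(7920 + 22243)) + c(-187)/32664 = 1197/(sqrt(7920 + 22243)) - 6*sqrt(56 - 187)/32664 = 1197/(sqrt(30163)) - 6*I*sqrt(131)*(1/32664) = 1197*(sqrt(30163)/30163) - 6*I*sqrt(131)*(1/32664) = 171*sqrt(30163)/4309 - 6*I*sqrt(131)*(1/32664) = 171*sqrt(30163)/4309 - I*sqrt(131)/5444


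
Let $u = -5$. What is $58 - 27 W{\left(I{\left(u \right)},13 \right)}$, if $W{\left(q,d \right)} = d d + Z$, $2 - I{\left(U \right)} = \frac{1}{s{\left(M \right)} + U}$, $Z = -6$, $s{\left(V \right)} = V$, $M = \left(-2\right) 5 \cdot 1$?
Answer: $-4343$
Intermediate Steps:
$M = -10$ ($M = \left(-10\right) 1 = -10$)
$I{\left(U \right)} = 2 - \frac{1}{-10 + U}$
$W{\left(q,d \right)} = -6 + d^{2}$ ($W{\left(q,d \right)} = d d - 6 = d^{2} - 6 = -6 + d^{2}$)
$58 - 27 W{\left(I{\left(u \right)},13 \right)} = 58 - 27 \left(-6 + 13^{2}\right) = 58 - 27 \left(-6 + 169\right) = 58 - 4401 = -4343$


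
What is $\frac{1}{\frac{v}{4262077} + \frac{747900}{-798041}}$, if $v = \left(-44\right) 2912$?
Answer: $- \frac{3401312191157}{3289858785548} \approx -1.0339$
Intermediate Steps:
$v = -128128$
$\frac{1}{\frac{v}{4262077} + \frac{747900}{-798041}} = \frac{1}{- \frac{128128}{4262077} + \frac{747900}{-798041}} = \frac{1}{\left(-128128\right) \frac{1}{4262077} + 747900 \left(- \frac{1}{798041}\right)} = \frac{1}{- \frac{128128}{4262077} - \frac{747900}{798041}} = \frac{1}{- \frac{3289858785548}{3401312191157}} = - \frac{3401312191157}{3289858785548}$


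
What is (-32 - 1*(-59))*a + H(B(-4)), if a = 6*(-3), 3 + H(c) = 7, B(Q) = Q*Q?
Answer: -482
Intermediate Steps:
B(Q) = Q²
H(c) = 4 (H(c) = -3 + 7 = 4)
a = -18
(-32 - 1*(-59))*a + H(B(-4)) = (-32 - 1*(-59))*(-18) + 4 = (-32 + 59)*(-18) + 4 = 27*(-18) + 4 = -486 + 4 = -482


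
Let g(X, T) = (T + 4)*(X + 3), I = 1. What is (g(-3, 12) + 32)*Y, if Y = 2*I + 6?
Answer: 256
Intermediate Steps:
Y = 8 (Y = 2*1 + 6 = 2 + 6 = 8)
g(X, T) = (3 + X)*(4 + T) (g(X, T) = (4 + T)*(3 + X) = (3 + X)*(4 + T))
(g(-3, 12) + 32)*Y = ((12 + 3*12 + 4*(-3) + 12*(-3)) + 32)*8 = ((12 + 36 - 12 - 36) + 32)*8 = (0 + 32)*8 = 32*8 = 256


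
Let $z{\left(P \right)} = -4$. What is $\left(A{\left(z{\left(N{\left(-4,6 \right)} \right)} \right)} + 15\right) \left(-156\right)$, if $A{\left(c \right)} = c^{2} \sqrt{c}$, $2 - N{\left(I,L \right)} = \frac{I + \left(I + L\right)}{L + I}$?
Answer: $-2340 - 4992 i \approx -2340.0 - 4992.0 i$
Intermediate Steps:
$N{\left(I,L \right)} = 2 - \frac{L + 2 I}{I + L}$ ($N{\left(I,L \right)} = 2 - \frac{I + \left(I + L\right)}{L + I} = 2 - \frac{L + 2 I}{I + L}$)
$A{\left(c \right)} = c^{\frac{5}{2}}$
$\left(A{\left(z{\left(N{\left(-4,6 \right)} \right)} \right)} + 15\right) \left(-156\right) = \left(\left(-4\right)^{\frac{5}{2}} + 15\right) \left(-156\right) = \left(32 i + 15\right) \left(-156\right) = \left(15 + 32 i\right) \left(-156\right) = -2340 - 4992 i$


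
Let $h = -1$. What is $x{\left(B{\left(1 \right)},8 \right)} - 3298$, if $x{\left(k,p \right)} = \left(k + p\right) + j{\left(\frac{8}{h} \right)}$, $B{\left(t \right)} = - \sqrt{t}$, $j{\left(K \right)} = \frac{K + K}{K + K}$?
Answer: $-3290$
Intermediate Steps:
$j{\left(K \right)} = 1$ ($j{\left(K \right)} = \frac{2 K}{2 K} = 2 K \frac{1}{2 K} = 1$)
$x{\left(k,p \right)} = 1 + k + p$ ($x{\left(k,p \right)} = \left(k + p\right) + 1 = 1 + k + p$)
$x{\left(B{\left(1 \right)},8 \right)} - 3298 = \left(1 - \sqrt{1} + 8\right) - 3298 = \left(1 - 1 + 8\right) - 3298 = 8 - 3298 = -3290$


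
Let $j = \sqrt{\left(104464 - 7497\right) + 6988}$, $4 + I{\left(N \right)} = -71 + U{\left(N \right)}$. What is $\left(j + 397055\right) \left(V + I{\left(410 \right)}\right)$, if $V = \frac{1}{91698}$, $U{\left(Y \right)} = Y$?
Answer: $\frac{12197065442705}{91698} + \frac{30718831 \sqrt{103955}}{91698} \approx 1.3312 \cdot 10^{8}$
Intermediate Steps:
$V = \frac{1}{91698} \approx 1.0905 \cdot 10^{-5}$
$I{\left(N \right)} = -75 + N$ ($I{\left(N \right)} = -4 + \left(-71 + N\right) = -75 + N$)
$j = \sqrt{103955}$ ($j = \sqrt{\left(104464 - 7497\right) + 6988} = \sqrt{96967 + 6988} = \sqrt{103955} \approx 322.42$)
$\left(j + 397055\right) \left(V + I{\left(410 \right)}\right) = \left(\sqrt{103955} + 397055\right) \left(\frac{1}{91698} + \left(-75 + 410\right)\right) = \left(397055 + \sqrt{103955}\right) \left(\frac{1}{91698} + 335\right) = \left(397055 + \sqrt{103955}\right) \frac{30718831}{91698} = \frac{12197065442705}{91698} + \frac{30718831 \sqrt{103955}}{91698}$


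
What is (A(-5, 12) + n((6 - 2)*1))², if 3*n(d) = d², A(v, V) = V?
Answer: 2704/9 ≈ 300.44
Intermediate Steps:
n(d) = d²/3
(A(-5, 12) + n((6 - 2)*1))² = (12 + ((6 - 2)*1)²/3)² = (12 + (4*1)²/3)² = (12 + (⅓)*4²)² = (12 + (⅓)*16)² = (12 + 16/3)² = (52/3)² = 2704/9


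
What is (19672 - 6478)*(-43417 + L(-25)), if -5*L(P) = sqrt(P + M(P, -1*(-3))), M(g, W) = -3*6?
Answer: -572843898 - 13194*I*sqrt(43)/5 ≈ -5.7284e+8 - 17304.0*I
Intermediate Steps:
M(g, W) = -18
L(P) = -sqrt(-18 + P)/5 (L(P) = -sqrt(P - 18)/5 = -sqrt(-18 + P)/5)
(19672 - 6478)*(-43417 + L(-25)) = (19672 - 6478)*(-43417 - sqrt(-18 - 25)/5) = 13194*(-43417 - I*sqrt(43)/5) = -572843898 - 13194*I*sqrt(43)/5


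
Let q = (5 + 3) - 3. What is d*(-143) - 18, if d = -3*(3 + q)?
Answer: 3414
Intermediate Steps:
q = 5 (q = 8 - 3 = 5)
d = -24 (d = -3*(3 + 5) = -3*8 = -24)
d*(-143) - 18 = -24*(-143) - 18 = 3432 - 18 = 3414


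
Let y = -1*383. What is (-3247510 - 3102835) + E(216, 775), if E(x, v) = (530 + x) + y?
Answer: -6349982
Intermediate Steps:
y = -383
E(x, v) = 147 + x (E(x, v) = (530 + x) - 383 = 147 + x)
(-3247510 - 3102835) + E(216, 775) = (-3247510 - 3102835) + (147 + 216) = -6350345 + 363 = -6349982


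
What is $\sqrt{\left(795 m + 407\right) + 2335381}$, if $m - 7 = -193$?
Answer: $3 \sqrt{243102} \approx 1479.2$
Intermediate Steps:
$m = -186$ ($m = 7 - 193 = -186$)
$\sqrt{\left(795 m + 407\right) + 2335381} = \sqrt{\left(795 \left(-186\right) + 407\right) + 2335381} = \sqrt{\left(-147870 + 407\right) + 2335381} = \sqrt{-147463 + 2335381} = \sqrt{2187918} = 3 \sqrt{243102}$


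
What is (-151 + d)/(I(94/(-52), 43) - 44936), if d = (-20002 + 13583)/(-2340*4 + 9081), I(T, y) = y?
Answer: 35710/12525147 ≈ 0.0028511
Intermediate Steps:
d = 6419/279 (d = -6419/(-9360 + 9081) = -6419/(-279) = -6419*(-1/279) = 6419/279 ≈ 23.007)
(-151 + d)/(I(94/(-52), 43) - 44936) = (-151 + 6419/279)/(43 - 44936) = -35710/279/(-44893) = -35710/279*(-1/44893) = 35710/12525147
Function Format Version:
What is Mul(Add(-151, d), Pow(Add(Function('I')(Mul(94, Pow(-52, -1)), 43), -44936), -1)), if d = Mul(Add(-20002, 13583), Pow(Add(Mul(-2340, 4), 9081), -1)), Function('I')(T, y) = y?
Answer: Rational(35710, 12525147) ≈ 0.0028511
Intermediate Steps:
d = Rational(6419, 279) (d = Mul(-6419, Pow(Add(-9360, 9081), -1)) = Mul(-6419, Pow(-279, -1)) = Mul(-6419, Rational(-1, 279)) = Rational(6419, 279) ≈ 23.007)
Mul(Add(-151, d), Pow(Add(Function('I')(Mul(94, Pow(-52, -1)), 43), -44936), -1)) = Mul(Add(-151, Rational(6419, 279)), Pow(Add(43, -44936), -1)) = Mul(Rational(-35710, 279), Pow(-44893, -1)) = Mul(Rational(-35710, 279), Rational(-1, 44893)) = Rational(35710, 12525147)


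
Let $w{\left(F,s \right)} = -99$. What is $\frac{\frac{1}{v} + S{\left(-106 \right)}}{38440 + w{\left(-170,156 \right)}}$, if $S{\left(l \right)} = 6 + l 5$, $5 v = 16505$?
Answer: $- \frac{1729723}{126563641} \approx -0.013667$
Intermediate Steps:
$v = 3301$ ($v = \frac{1}{5} \cdot 16505 = 3301$)
$S{\left(l \right)} = 6 + 5 l$
$\frac{\frac{1}{v} + S{\left(-106 \right)}}{38440 + w{\left(-170,156 \right)}} = \frac{\frac{1}{3301} + \left(6 + 5 \left(-106\right)\right)}{38440 - 99} = \frac{\frac{1}{3301} + \left(6 - 530\right)}{38341} = \left(\frac{1}{3301} - 524\right) \frac{1}{38341} = \left(- \frac{1729723}{3301}\right) \frac{1}{38341} = - \frac{1729723}{126563641}$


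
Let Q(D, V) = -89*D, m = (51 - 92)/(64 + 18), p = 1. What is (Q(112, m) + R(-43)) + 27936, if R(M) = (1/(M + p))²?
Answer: 31695553/1764 ≈ 17968.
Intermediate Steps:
m = -½ (m = -41/82 = -41*1/82 = -½ ≈ -0.50000)
R(M) = (1 + M)⁻² (R(M) = (1/(M + 1))² = (1/(1 + M))² = (1 + M)⁻²)
(Q(112, m) + R(-43)) + 27936 = (-89*112 + (1 - 43)⁻²) + 27936 = (-9968 + (-42)⁻²) + 27936 = (-9968 + 1/1764) + 27936 = -17583551/1764 + 27936 = 31695553/1764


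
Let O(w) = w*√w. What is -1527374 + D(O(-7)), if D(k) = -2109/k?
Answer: -1527374 - 2109*I*√7/49 ≈ -1.5274e+6 - 113.88*I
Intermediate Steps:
O(w) = w^(3/2)
-1527374 + D(O(-7)) = -1527374 - 2109*I*√7/49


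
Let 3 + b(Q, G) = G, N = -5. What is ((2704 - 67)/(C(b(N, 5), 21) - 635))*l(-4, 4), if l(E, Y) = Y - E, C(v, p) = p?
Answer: -10548/307 ≈ -34.358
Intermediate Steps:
b(Q, G) = -3 + G
((2704 - 67)/(C(b(N, 5), 21) - 635))*l(-4, 4) = ((2704 - 67)/(21 - 635))*(4 - 1*(-4)) = (2637/(-614))*(4 + 4) = (2637*(-1/614))*8 = -2637/614*8 = -10548/307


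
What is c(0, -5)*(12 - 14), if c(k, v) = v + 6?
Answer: -2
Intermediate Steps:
c(k, v) = 6 + v
c(0, -5)*(12 - 14) = (6 - 5)*(12 - 14) = 1*(-2) = -2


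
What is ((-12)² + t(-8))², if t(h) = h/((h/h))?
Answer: 18496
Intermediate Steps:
t(h) = h (t(h) = h/1 = h*1 = h)
((-12)² + t(-8))² = ((-12)² - 8)² = (144 - 8)² = 136² = 18496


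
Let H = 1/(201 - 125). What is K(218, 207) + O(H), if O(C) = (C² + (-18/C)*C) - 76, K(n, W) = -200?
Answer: -1698143/5776 ≈ -294.00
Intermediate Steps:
H = 1/76 ≈ 0.013158
O(C) = -94 + C² (O(C) = (C² - 18) - 76 = (-18 + C²) - 76 = -94 + C²)
K(218, 207) + O(H) = -200 + (-94 + (1/76)²) = -200 + (-94 + 1/5776) = -200 - 542943/5776 = -1698143/5776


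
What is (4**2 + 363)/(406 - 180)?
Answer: 379/226 ≈ 1.6770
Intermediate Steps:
(4**2 + 363)/(406 - 180) = (16 + 363)/226 = 379*(1/226) = 379/226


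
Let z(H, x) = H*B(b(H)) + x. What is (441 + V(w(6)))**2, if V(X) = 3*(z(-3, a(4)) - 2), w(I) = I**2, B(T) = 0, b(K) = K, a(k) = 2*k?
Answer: 210681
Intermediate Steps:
z(H, x) = x (z(H, x) = H*0 + x = 0 + x = x)
V(X) = 18 (V(X) = 3*(2*4 - 2) = 3*(8 - 2) = 3*6 = 18)
(441 + V(w(6)))**2 = (441 + 18)**2 = 459**2 = 210681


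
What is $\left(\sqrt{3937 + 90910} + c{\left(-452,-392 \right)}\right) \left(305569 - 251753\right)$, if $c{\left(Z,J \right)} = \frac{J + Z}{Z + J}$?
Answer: $53816 + 53816 \sqrt{94847} \approx 1.6628 \cdot 10^{7}$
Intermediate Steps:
$c{\left(Z,J \right)} = 1$ ($c{\left(Z,J \right)} = \frac{J + Z}{J + Z} = 1$)
$\left(\sqrt{3937 + 90910} + c{\left(-452,-392 \right)}\right) \left(305569 - 251753\right) = \left(\sqrt{3937 + 90910} + 1\right) \left(305569 - 251753\right) = \left(\sqrt{94847} + 1\right) 53816 = \left(1 + \sqrt{94847}\right) 53816 = 53816 + 53816 \sqrt{94847}$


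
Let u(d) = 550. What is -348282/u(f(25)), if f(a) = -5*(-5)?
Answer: -15831/25 ≈ -633.24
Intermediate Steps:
f(a) = 25
-348282/u(f(25)) = -348282/550 = -348282*1/550 = -15831/25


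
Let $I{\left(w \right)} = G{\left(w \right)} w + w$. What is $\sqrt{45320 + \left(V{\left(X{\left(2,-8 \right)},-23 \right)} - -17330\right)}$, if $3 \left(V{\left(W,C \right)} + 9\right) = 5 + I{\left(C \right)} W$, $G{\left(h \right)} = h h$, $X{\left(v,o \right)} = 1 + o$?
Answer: $\sqrt{91086} \approx 301.8$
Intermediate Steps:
$G{\left(h \right)} = h^{2}$
$I{\left(w \right)} = w + w^{3}$ ($I{\left(w \right)} = w^{2} w + w = w^{3} + w = w + w^{3}$)
$V{\left(W,C \right)} = - \frac{22}{3} + \frac{W \left(C + C^{3}\right)}{3}$ ($V{\left(W,C \right)} = -9 + \frac{5 + \left(C + C^{3}\right) W}{3} = -9 + \frac{5 + W \left(C + C^{3}\right)}{3} = -9 + \left(\frac{5}{3} + \frac{W \left(C + C^{3}\right)}{3}\right) = - \frac{22}{3} + \frac{W \left(C + C^{3}\right)}{3}$)
$\sqrt{45320 + \left(V{\left(X{\left(2,-8 \right)},-23 \right)} - -17330\right)} = \sqrt{45320 - \left(- \frac{51968}{3} + \frac{23 \left(1 - 8\right) \left(1 + \left(-23\right)^{2}\right)}{3}\right)} = \sqrt{45320 - \left(- \frac{51968}{3} + \frac{23}{3} \left(-7\right) \left(1 + 529\right)\right)} = \sqrt{45320 - \left(- \frac{51968}{3} + \frac{23}{3} \left(-7\right) 530\right)} = \sqrt{45320 + \left(\left(- \frac{22}{3} + \frac{85330}{3}\right) + 17330\right)} = \sqrt{45320 + \left(28436 + 17330\right)} = \sqrt{45320 + 45766} = \sqrt{91086}$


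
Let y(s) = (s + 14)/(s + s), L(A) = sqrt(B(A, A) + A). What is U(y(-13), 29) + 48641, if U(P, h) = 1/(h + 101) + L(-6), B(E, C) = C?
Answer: 6323331/130 + 2*I*sqrt(3) ≈ 48641.0 + 3.4641*I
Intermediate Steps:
L(A) = sqrt(2)*sqrt(A) (L(A) = sqrt(A + A) = sqrt(2*A) = sqrt(2)*sqrt(A))
y(s) = (14 + s)/(2*s) (y(s) = (14 + s)/((2*s)) = (14 + s)*(1/(2*s)) = (14 + s)/(2*s))
U(P, h) = 1/(101 + h) + 2*I*sqrt(3) (U(P, h) = 1/(h + 101) + sqrt(2)*sqrt(-6) = 1/(101 + h) + sqrt(2)*(I*sqrt(6)) = 1/(101 + h) + 2*I*sqrt(3))
U(y(-13), 29) + 48641 = (1 + 202*I*sqrt(3) + 2*I*29*sqrt(3))/(101 + 29) + 48641 = (1 + 202*I*sqrt(3) + 58*I*sqrt(3))/130 + 48641 = (1 + 260*I*sqrt(3))/130 + 48641 = (1/130 + 2*I*sqrt(3)) + 48641 = 6323331/130 + 2*I*sqrt(3)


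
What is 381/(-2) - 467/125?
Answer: -48559/250 ≈ -194.24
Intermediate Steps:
381/(-2) - 467/125 = 381*(-1/2) - 467*1/125 = -381/2 - 467/125 = -48559/250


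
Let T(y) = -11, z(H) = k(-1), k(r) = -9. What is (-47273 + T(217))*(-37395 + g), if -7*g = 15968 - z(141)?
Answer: 13132752728/7 ≈ 1.8761e+9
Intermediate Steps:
z(H) = -9
g = -15977/7 (g = -(15968 - 1*(-9))/7 = -(15968 + 9)/7 = -⅐*15977 = -15977/7 ≈ -2282.4)
(-47273 + T(217))*(-37395 + g) = (-47273 - 11)*(-37395 - 15977/7) = -47284*(-277742/7) = 13132752728/7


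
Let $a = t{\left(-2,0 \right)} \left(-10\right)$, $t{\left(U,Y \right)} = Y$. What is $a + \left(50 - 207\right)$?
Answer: $-157$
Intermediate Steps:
$a = 0$ ($a = 0 \left(-10\right) = 0$)
$a + \left(50 - 207\right) = 0 + \left(50 - 207\right) = 0 - 157 = -157$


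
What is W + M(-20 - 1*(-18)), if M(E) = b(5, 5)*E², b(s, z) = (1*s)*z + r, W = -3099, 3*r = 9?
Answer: -2987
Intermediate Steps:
r = 3 (r = (⅓)*9 = 3)
b(s, z) = 3 + s*z (b(s, z) = (1*s)*z + 3 = s*z + 3 = 3 + s*z)
M(E) = 28*E² (M(E) = (3 + 5*5)*E² = (3 + 25)*E² = 28*E²)
W + M(-20 - 1*(-18)) = -3099 + 28*(-20 - 1*(-18))² = -3099 + 28*(-20 + 18)² = -3099 + 28*(-2)² = -3099 + 28*4 = -3099 + 112 = -2987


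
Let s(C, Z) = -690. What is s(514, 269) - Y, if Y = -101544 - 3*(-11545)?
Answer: 66219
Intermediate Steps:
Y = -66909 (Y = -101544 + 34635 = -66909)
s(514, 269) - Y = -690 - 1*(-66909) = -690 + 66909 = 66219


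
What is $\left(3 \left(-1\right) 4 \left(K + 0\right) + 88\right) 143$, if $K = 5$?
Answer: $4004$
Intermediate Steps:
$\left(3 \left(-1\right) 4 \left(K + 0\right) + 88\right) 143 = \left(3 \left(-1\right) 4 \left(5 + 0\right) + 88\right) 143 = \left(\left(-3\right) 4 \cdot 5 + 88\right) 143 = \left(\left(-12\right) 5 + 88\right) 143 = \left(-60 + 88\right) 143 = 28 \cdot 143 = 4004$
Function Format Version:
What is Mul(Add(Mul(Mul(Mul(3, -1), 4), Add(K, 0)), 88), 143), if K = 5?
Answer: 4004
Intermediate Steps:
Mul(Add(Mul(Mul(Mul(3, -1), 4), Add(K, 0)), 88), 143) = Mul(Add(Mul(Mul(Mul(3, -1), 4), Add(5, 0)), 88), 143) = Mul(Add(Mul(Mul(-3, 4), 5), 88), 143) = Mul(Add(Mul(-12, 5), 88), 143) = Mul(Add(-60, 88), 143) = Mul(28, 143) = 4004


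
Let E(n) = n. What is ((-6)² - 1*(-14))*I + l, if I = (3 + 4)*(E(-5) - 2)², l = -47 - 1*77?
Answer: 17026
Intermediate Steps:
l = -124 (l = -47 - 77 = -124)
I = 343 (I = (3 + 4)*(-5 - 2)² = 7*(-7)² = 7*49 = 343)
((-6)² - 1*(-14))*I + l = ((-6)² - 1*(-14))*343 - 124 = (36 + 14)*343 - 124 = 50*343 - 124 = 17150 - 124 = 17026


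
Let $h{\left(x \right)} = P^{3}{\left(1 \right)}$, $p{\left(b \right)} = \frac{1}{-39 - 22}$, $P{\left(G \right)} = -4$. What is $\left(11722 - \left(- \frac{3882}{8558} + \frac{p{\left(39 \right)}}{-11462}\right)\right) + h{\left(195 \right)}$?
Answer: $\frac{3170887174537}{271981798} \approx 11658.0$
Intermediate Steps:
$p{\left(b \right)} = - \frac{1}{61}$ ($p{\left(b \right)} = \frac{1}{-61} = - \frac{1}{61}$)
$h{\left(x \right)} = -64$ ($h{\left(x \right)} = \left(-4\right)^{3} = -64$)
$\left(11722 - \left(- \frac{3882}{8558} + \frac{p{\left(39 \right)}}{-11462}\right)\right) + h{\left(195 \right)} = \left(11722 - \left(- \frac{3882}{8558} - \frac{1}{61 \left(-11462\right)}\right)\right) - 64 = \left(11722 - \left(\left(-3882\right) \frac{1}{8558} - - \frac{1}{699182}\right)\right) - 64 = \left(11722 - \left(- \frac{1941}{4279} + \frac{1}{699182}\right)\right) - 64 = \left(11722 - - \frac{123373453}{271981798}\right) - 64 = \left(11722 + \frac{123373453}{271981798}\right) - 64 = \frac{3188294009609}{271981798} - 64 = \frac{3170887174537}{271981798}$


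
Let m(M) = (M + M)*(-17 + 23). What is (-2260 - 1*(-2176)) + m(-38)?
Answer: -540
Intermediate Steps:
m(M) = 12*M (m(M) = (2*M)*6 = 12*M)
(-2260 - 1*(-2176)) + m(-38) = (-2260 - 1*(-2176)) + 12*(-38) = (-2260 + 2176) - 456 = -84 - 456 = -540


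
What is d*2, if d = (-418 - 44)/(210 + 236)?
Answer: -462/223 ≈ -2.0717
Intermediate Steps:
d = -231/223 (d = -462/446 = -462*1/446 = -231/223 ≈ -1.0359)
d*2 = -231/223*2 = -462/223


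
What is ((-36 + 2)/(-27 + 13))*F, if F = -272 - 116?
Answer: -6596/7 ≈ -942.29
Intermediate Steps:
F = -388
((-36 + 2)/(-27 + 13))*F = ((-36 + 2)/(-27 + 13))*(-388) = -34/(-14)*(-388) = -34*(-1/14)*(-388) = (17/7)*(-388) = -6596/7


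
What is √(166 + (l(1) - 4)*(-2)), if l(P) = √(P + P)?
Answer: √(174 - 2*√2) ≈ 13.083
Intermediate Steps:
l(P) = √2*√P (l(P) = √(2*P) = √2*√P)
√(166 + (l(1) - 4)*(-2)) = √(166 + (√2*√1 - 4)*(-2)) = √(166 + (√2*1 - 4)*(-2)) = √(166 + (√2 - 4)*(-2)) = √(166 + (-4 + √2)*(-2)) = √(166 + (8 - 2*√2)) = √(174 - 2*√2)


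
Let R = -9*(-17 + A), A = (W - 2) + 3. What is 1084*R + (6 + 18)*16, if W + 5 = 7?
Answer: 136968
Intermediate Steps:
W = 2 (W = -5 + 7 = 2)
A = 3 (A = (2 - 2) + 3 = 0 + 3 = 3)
R = 126 (R = -9*(-17 + 3) = -9*(-14) = 126)
1084*R + (6 + 18)*16 = 1084*126 + (6 + 18)*16 = 136584 + 24*16 = 136584 + 384 = 136968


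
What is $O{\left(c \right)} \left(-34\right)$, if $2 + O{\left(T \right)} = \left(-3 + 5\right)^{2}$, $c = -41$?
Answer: $-68$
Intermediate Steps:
$O{\left(T \right)} = 2$ ($O{\left(T \right)} = -2 + \left(-3 + 5\right)^{2} = -2 + 2^{2} = -2 + 4 = 2$)
$O{\left(c \right)} \left(-34\right) = 2 \left(-34\right) = -68$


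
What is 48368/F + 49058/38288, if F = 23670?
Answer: 753279211/226569240 ≈ 3.3247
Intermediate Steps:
48368/F + 49058/38288 = 48368/23670 + 49058/38288 = 48368*(1/23670) + 49058*(1/38288) = 24184/11835 + 24529/19144 = 753279211/226569240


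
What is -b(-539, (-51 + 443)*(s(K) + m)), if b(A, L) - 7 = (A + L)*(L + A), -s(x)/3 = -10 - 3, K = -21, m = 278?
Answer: -15307875632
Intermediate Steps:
s(x) = 39 (s(x) = -3*(-10 - 3) = -3*(-13) = 39)
b(A, L) = 7 + (A + L)**2 (b(A, L) = 7 + (A + L)*(L + A) = 7 + (A + L)*(A + L) = 7 + (A + L)**2)
-b(-539, (-51 + 443)*(s(K) + m)) = -(7 + (-539 + (-51 + 443)*(39 + 278))**2) = -(7 + (-539 + 392*317)**2) = -(7 + (-539 + 124264)**2) = -(7 + 123725**2) = -(7 + 15307875625) = -1*15307875632 = -15307875632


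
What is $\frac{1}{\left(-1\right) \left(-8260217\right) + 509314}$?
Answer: $\frac{1}{8769531} \approx 1.1403 \cdot 10^{-7}$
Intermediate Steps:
$\frac{1}{\left(-1\right) \left(-8260217\right) + 509314} = \frac{1}{8260217 + 509314} = \frac{1}{8769531}$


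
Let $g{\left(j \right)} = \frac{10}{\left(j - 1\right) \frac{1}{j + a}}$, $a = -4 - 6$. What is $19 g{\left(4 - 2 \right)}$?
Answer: $-1520$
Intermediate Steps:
$a = -10$ ($a = -4 - 6 = -10$)
$g{\left(j \right)} = \frac{10 \left(-10 + j\right)}{-1 + j}$ ($g{\left(j \right)} = \frac{10}{\left(j - 1\right) \frac{1}{j - 10}} = \frac{10}{\left(-1 + j\right) \frac{1}{-10 + j}} = \frac{10}{\frac{1}{-10 + j} \left(-1 + j\right)} = 10 \frac{-10 + j}{-1 + j} = \frac{10 \left(-10 + j\right)}{-1 + j}$)
$19 g{\left(4 - 2 \right)} = 19 \frac{10 \left(-10 + \left(4 - 2\right)\right)}{-1 + \left(4 - 2\right)} = 19 \frac{10 \left(-10 + 2\right)}{-1 + 2} = 19 \cdot 10 \cdot 1^{-1} \left(-8\right) = 19 \cdot 10 \cdot 1 \left(-8\right) = 19 \left(-80\right) = -1520$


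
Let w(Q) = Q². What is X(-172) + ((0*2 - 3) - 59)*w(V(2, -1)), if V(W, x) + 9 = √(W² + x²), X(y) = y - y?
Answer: -5332 + 1116*√5 ≈ -2836.5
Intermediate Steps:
X(y) = 0
V(W, x) = -9 + √(W² + x²)
X(-172) + ((0*2 - 3) - 59)*w(V(2, -1)) = 0 + ((0*2 - 3) - 59)*(-9 + √(2² + (-1)²))² = 0 + ((0 - 3) - 59)*(-9 + √(4 + 1))² = 0 + (-3 - 59)*(-9 + √5)² = 0 - 62*(-9 + √5)² = -62*(-9 + √5)²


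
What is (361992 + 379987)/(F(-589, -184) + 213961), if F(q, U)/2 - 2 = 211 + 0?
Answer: 741979/214387 ≈ 3.4609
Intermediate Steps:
F(q, U) = 426 (F(q, U) = 4 + 2*(211 + 0) = 4 + 2*211 = 4 + 422 = 426)
(361992 + 379987)/(F(-589, -184) + 213961) = (361992 + 379987)/(426 + 213961) = 741979/214387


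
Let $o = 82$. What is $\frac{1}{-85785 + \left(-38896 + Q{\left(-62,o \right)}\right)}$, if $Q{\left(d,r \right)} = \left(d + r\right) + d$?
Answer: $- \frac{1}{124723} \approx -8.0178 \cdot 10^{-6}$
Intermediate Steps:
$Q{\left(d,r \right)} = r + 2 d$
$\frac{1}{-85785 + \left(-38896 + Q{\left(-62,o \right)}\right)} = \frac{1}{-85785 + \left(-38896 + \left(82 + 2 \left(-62\right)\right)\right)} = \frac{1}{-85785 + \left(-38896 + \left(82 - 124\right)\right)} = \frac{1}{-85785 - 38938} = \frac{1}{-124723} = - \frac{1}{124723}$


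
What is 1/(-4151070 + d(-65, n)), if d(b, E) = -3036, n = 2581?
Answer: -1/4154106 ≈ -2.4073e-7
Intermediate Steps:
1/(-4151070 + d(-65, n)) = 1/(-4151070 - 3036) = 1/(-4154106) = -1/4154106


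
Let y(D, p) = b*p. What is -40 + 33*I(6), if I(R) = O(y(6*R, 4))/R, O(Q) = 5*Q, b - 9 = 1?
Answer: 1060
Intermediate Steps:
b = 10 (b = 9 + 1 = 10)
y(D, p) = 10*p
I(R) = 200/R (I(R) = (5*(10*4))/R = (5*40)/R = 200/R)
-40 + 33*I(6) = -40 + 33*(200/6) = -40 + 33*(200*(1/6)) = -40 + 33*(100/3) = -40 + 1100 = 1060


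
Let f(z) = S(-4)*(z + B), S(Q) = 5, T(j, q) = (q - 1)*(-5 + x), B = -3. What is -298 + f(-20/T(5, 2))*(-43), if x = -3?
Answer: -381/2 ≈ -190.50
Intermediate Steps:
T(j, q) = 8 - 8*q (T(j, q) = (q - 1)*(-5 - 3) = (-1 + q)*(-8) = 8 - 8*q)
f(z) = -15 + 5*z (f(z) = 5*(z - 3) = 5*(-3 + z) = -15 + 5*z)
-298 + f(-20/T(5, 2))*(-43) = -298 + (-15 + 5*(-20/(8 - 8*2)))*(-43) = -298 + (-15 + 5*(-20/(8 - 16)))*(-43) = -298 + (-15 + 5*(-20/(-8)))*(-43) = -298 + (-15 + 5*(-20*(-⅛)))*(-43) = -298 + (-15 + 5*(5/2))*(-43) = -298 + (-15 + 25/2)*(-43) = -298 - 5/2*(-43) = -298 + 215/2 = -381/2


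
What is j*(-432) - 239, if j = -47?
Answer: 20065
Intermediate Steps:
j*(-432) - 239 = -47*(-432) - 239 = 20304 - 239 = 20065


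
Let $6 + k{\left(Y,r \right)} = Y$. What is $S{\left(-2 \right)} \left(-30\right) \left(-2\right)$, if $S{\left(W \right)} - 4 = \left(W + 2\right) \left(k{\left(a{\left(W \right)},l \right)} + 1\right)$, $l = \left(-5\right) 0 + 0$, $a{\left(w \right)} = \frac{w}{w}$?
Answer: $240$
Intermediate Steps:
$a{\left(w \right)} = 1$
$l = 0$ ($l = 0 + 0 = 0$)
$k{\left(Y,r \right)} = -6 + Y$
$S{\left(W \right)} = -4 - 4 W$ ($S{\left(W \right)} = 4 + \left(W + 2\right) \left(\left(-6 + 1\right) + 1\right) = 4 + \left(2 + W\right) \left(-5 + 1\right) = 4 + \left(2 + W\right) \left(-4\right) = 4 - \left(8 + 4 W\right) = -4 - 4 W$)
$S{\left(-2 \right)} \left(-30\right) \left(-2\right) = \left(-4 - -8\right) \left(-30\right) \left(-2\right) = \left(-4 + 8\right) \left(-30\right) \left(-2\right) = 4 \left(-30\right) \left(-2\right) = \left(-120\right) \left(-2\right) = 240$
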